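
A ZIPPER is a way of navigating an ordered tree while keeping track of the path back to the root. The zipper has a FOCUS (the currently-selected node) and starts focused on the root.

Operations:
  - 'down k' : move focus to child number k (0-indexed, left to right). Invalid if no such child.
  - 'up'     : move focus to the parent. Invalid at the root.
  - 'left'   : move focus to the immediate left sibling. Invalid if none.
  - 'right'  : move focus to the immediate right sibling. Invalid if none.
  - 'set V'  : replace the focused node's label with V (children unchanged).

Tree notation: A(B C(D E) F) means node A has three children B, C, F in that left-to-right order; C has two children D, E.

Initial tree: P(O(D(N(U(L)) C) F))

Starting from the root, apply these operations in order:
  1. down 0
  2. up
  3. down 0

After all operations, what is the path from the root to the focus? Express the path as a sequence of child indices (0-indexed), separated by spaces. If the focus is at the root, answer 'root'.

Answer: 0

Derivation:
Step 1 (down 0): focus=O path=0 depth=1 children=['D', 'F'] left=[] right=[] parent=P
Step 2 (up): focus=P path=root depth=0 children=['O'] (at root)
Step 3 (down 0): focus=O path=0 depth=1 children=['D', 'F'] left=[] right=[] parent=P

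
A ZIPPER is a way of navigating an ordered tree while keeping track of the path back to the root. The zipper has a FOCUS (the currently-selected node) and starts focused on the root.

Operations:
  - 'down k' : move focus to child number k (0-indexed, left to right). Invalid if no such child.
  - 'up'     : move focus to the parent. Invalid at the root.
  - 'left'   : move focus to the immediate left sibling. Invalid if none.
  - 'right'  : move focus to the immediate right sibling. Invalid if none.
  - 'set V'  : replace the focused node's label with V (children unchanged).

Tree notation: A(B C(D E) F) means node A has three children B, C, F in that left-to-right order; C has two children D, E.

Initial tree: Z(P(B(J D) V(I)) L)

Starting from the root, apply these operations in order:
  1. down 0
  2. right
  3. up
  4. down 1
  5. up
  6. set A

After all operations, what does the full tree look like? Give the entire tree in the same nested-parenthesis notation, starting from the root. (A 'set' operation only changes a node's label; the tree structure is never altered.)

Answer: A(P(B(J D) V(I)) L)

Derivation:
Step 1 (down 0): focus=P path=0 depth=1 children=['B', 'V'] left=[] right=['L'] parent=Z
Step 2 (right): focus=L path=1 depth=1 children=[] left=['P'] right=[] parent=Z
Step 3 (up): focus=Z path=root depth=0 children=['P', 'L'] (at root)
Step 4 (down 1): focus=L path=1 depth=1 children=[] left=['P'] right=[] parent=Z
Step 5 (up): focus=Z path=root depth=0 children=['P', 'L'] (at root)
Step 6 (set A): focus=A path=root depth=0 children=['P', 'L'] (at root)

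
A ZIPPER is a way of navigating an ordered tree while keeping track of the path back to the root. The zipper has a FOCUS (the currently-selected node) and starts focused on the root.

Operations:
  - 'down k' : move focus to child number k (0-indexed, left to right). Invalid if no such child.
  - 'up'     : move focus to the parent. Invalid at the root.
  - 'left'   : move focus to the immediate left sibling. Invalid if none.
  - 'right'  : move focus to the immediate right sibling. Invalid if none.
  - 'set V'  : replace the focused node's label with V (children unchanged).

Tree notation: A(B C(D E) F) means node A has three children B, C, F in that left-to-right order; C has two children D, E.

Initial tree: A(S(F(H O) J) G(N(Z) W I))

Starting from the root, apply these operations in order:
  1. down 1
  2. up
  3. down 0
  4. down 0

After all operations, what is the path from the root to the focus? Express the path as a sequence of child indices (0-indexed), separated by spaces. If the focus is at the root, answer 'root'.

Step 1 (down 1): focus=G path=1 depth=1 children=['N', 'W', 'I'] left=['S'] right=[] parent=A
Step 2 (up): focus=A path=root depth=0 children=['S', 'G'] (at root)
Step 3 (down 0): focus=S path=0 depth=1 children=['F', 'J'] left=[] right=['G'] parent=A
Step 4 (down 0): focus=F path=0/0 depth=2 children=['H', 'O'] left=[] right=['J'] parent=S

Answer: 0 0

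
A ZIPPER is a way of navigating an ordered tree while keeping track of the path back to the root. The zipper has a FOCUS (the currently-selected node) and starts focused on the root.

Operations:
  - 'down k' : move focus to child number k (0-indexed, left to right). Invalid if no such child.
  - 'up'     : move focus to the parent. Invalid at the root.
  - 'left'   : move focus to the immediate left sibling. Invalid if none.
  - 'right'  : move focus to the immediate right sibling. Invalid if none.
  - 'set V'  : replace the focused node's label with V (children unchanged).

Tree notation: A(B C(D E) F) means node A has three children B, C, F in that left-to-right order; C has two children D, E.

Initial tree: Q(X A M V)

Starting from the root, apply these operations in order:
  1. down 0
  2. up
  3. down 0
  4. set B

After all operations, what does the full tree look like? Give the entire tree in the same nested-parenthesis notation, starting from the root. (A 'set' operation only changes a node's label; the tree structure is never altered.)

Step 1 (down 0): focus=X path=0 depth=1 children=[] left=[] right=['A', 'M', 'V'] parent=Q
Step 2 (up): focus=Q path=root depth=0 children=['X', 'A', 'M', 'V'] (at root)
Step 3 (down 0): focus=X path=0 depth=1 children=[] left=[] right=['A', 'M', 'V'] parent=Q
Step 4 (set B): focus=B path=0 depth=1 children=[] left=[] right=['A', 'M', 'V'] parent=Q

Answer: Q(B A M V)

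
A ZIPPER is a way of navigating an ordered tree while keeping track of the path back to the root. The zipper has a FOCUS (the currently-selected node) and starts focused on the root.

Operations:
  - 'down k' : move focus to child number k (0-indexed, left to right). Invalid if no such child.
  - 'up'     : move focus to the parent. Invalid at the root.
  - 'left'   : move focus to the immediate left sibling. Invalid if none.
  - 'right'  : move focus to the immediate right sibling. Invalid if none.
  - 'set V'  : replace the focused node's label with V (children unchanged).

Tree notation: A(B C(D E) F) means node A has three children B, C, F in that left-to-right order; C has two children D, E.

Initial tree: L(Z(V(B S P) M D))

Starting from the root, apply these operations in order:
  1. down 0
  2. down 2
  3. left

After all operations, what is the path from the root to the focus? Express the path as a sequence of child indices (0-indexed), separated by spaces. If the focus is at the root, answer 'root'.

Step 1 (down 0): focus=Z path=0 depth=1 children=['V', 'M', 'D'] left=[] right=[] parent=L
Step 2 (down 2): focus=D path=0/2 depth=2 children=[] left=['V', 'M'] right=[] parent=Z
Step 3 (left): focus=M path=0/1 depth=2 children=[] left=['V'] right=['D'] parent=Z

Answer: 0 1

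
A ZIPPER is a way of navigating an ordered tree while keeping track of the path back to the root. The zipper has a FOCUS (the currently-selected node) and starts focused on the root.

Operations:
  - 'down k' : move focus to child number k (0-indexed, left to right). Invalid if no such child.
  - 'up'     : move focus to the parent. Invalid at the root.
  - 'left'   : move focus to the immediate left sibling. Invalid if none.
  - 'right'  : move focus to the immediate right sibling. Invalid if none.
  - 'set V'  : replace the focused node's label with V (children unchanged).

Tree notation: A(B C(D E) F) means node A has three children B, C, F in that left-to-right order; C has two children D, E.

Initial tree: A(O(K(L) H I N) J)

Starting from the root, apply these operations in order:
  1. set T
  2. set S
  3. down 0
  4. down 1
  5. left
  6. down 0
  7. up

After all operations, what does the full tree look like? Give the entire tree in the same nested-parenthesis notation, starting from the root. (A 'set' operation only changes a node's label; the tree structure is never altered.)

Answer: S(O(K(L) H I N) J)

Derivation:
Step 1 (set T): focus=T path=root depth=0 children=['O', 'J'] (at root)
Step 2 (set S): focus=S path=root depth=0 children=['O', 'J'] (at root)
Step 3 (down 0): focus=O path=0 depth=1 children=['K', 'H', 'I', 'N'] left=[] right=['J'] parent=S
Step 4 (down 1): focus=H path=0/1 depth=2 children=[] left=['K'] right=['I', 'N'] parent=O
Step 5 (left): focus=K path=0/0 depth=2 children=['L'] left=[] right=['H', 'I', 'N'] parent=O
Step 6 (down 0): focus=L path=0/0/0 depth=3 children=[] left=[] right=[] parent=K
Step 7 (up): focus=K path=0/0 depth=2 children=['L'] left=[] right=['H', 'I', 'N'] parent=O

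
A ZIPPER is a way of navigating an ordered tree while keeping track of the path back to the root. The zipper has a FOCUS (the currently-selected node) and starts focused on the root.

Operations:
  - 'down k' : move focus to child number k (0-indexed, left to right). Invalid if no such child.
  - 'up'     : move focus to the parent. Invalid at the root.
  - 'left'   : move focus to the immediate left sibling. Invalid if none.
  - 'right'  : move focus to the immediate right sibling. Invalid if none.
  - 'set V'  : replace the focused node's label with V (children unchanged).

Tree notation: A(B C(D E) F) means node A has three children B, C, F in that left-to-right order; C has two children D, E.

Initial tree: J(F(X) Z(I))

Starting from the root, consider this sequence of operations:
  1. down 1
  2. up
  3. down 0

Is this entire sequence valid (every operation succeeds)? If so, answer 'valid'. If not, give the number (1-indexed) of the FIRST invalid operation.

Step 1 (down 1): focus=Z path=1 depth=1 children=['I'] left=['F'] right=[] parent=J
Step 2 (up): focus=J path=root depth=0 children=['F', 'Z'] (at root)
Step 3 (down 0): focus=F path=0 depth=1 children=['X'] left=[] right=['Z'] parent=J

Answer: valid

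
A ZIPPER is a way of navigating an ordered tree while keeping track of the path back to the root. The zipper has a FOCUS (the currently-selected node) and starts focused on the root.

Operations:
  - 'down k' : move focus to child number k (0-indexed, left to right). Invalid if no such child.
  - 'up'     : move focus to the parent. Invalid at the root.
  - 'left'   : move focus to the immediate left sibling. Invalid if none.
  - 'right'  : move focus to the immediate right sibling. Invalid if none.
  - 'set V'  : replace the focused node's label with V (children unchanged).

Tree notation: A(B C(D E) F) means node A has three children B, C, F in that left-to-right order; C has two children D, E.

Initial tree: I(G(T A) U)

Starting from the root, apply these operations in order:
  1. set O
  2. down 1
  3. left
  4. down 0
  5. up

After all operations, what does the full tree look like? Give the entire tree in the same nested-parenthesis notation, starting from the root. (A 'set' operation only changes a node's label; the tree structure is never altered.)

Step 1 (set O): focus=O path=root depth=0 children=['G', 'U'] (at root)
Step 2 (down 1): focus=U path=1 depth=1 children=[] left=['G'] right=[] parent=O
Step 3 (left): focus=G path=0 depth=1 children=['T', 'A'] left=[] right=['U'] parent=O
Step 4 (down 0): focus=T path=0/0 depth=2 children=[] left=[] right=['A'] parent=G
Step 5 (up): focus=G path=0 depth=1 children=['T', 'A'] left=[] right=['U'] parent=O

Answer: O(G(T A) U)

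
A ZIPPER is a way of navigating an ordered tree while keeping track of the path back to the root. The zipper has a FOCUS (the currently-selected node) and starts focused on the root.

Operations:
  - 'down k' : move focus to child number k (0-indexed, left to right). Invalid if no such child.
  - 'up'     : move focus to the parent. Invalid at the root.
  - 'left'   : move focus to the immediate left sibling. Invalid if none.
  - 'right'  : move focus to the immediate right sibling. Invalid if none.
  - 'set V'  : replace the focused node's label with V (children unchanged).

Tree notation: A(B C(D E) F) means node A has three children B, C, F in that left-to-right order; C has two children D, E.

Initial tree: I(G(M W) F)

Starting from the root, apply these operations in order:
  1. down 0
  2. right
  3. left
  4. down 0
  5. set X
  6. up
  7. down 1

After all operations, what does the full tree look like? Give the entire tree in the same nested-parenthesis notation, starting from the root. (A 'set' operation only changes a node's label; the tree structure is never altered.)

Answer: I(G(X W) F)

Derivation:
Step 1 (down 0): focus=G path=0 depth=1 children=['M', 'W'] left=[] right=['F'] parent=I
Step 2 (right): focus=F path=1 depth=1 children=[] left=['G'] right=[] parent=I
Step 3 (left): focus=G path=0 depth=1 children=['M', 'W'] left=[] right=['F'] parent=I
Step 4 (down 0): focus=M path=0/0 depth=2 children=[] left=[] right=['W'] parent=G
Step 5 (set X): focus=X path=0/0 depth=2 children=[] left=[] right=['W'] parent=G
Step 6 (up): focus=G path=0 depth=1 children=['X', 'W'] left=[] right=['F'] parent=I
Step 7 (down 1): focus=W path=0/1 depth=2 children=[] left=['X'] right=[] parent=G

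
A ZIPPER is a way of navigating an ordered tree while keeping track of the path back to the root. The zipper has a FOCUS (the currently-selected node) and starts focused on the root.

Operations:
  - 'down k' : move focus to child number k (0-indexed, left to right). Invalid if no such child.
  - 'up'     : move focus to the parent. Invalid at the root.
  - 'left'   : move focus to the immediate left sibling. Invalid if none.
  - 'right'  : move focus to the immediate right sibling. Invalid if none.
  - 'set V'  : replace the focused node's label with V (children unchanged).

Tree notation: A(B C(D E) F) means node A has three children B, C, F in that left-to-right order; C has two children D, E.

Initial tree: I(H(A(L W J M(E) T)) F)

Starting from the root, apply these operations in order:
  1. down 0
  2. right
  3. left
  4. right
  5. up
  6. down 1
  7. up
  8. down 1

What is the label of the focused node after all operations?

Step 1 (down 0): focus=H path=0 depth=1 children=['A'] left=[] right=['F'] parent=I
Step 2 (right): focus=F path=1 depth=1 children=[] left=['H'] right=[] parent=I
Step 3 (left): focus=H path=0 depth=1 children=['A'] left=[] right=['F'] parent=I
Step 4 (right): focus=F path=1 depth=1 children=[] left=['H'] right=[] parent=I
Step 5 (up): focus=I path=root depth=0 children=['H', 'F'] (at root)
Step 6 (down 1): focus=F path=1 depth=1 children=[] left=['H'] right=[] parent=I
Step 7 (up): focus=I path=root depth=0 children=['H', 'F'] (at root)
Step 8 (down 1): focus=F path=1 depth=1 children=[] left=['H'] right=[] parent=I

Answer: F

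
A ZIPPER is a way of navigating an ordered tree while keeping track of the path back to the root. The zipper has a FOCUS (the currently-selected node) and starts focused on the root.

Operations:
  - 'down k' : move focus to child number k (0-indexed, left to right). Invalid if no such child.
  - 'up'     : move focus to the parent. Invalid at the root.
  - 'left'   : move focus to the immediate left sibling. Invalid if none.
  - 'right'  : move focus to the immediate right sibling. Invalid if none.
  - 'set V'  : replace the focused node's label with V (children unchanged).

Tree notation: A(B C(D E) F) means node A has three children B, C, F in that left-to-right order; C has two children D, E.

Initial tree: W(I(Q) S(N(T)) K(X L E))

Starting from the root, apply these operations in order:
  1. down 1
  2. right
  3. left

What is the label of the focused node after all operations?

Answer: S

Derivation:
Step 1 (down 1): focus=S path=1 depth=1 children=['N'] left=['I'] right=['K'] parent=W
Step 2 (right): focus=K path=2 depth=1 children=['X', 'L', 'E'] left=['I', 'S'] right=[] parent=W
Step 3 (left): focus=S path=1 depth=1 children=['N'] left=['I'] right=['K'] parent=W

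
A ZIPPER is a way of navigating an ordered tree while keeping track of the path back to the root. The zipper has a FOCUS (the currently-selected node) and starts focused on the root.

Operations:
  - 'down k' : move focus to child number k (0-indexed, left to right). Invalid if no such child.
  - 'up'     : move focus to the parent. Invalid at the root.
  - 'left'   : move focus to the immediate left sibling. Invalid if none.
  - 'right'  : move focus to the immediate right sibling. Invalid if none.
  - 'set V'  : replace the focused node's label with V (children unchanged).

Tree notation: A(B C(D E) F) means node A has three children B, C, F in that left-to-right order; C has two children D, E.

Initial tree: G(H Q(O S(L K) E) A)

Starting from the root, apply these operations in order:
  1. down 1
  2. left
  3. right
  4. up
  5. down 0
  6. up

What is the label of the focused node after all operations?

Answer: G

Derivation:
Step 1 (down 1): focus=Q path=1 depth=1 children=['O', 'S', 'E'] left=['H'] right=['A'] parent=G
Step 2 (left): focus=H path=0 depth=1 children=[] left=[] right=['Q', 'A'] parent=G
Step 3 (right): focus=Q path=1 depth=1 children=['O', 'S', 'E'] left=['H'] right=['A'] parent=G
Step 4 (up): focus=G path=root depth=0 children=['H', 'Q', 'A'] (at root)
Step 5 (down 0): focus=H path=0 depth=1 children=[] left=[] right=['Q', 'A'] parent=G
Step 6 (up): focus=G path=root depth=0 children=['H', 'Q', 'A'] (at root)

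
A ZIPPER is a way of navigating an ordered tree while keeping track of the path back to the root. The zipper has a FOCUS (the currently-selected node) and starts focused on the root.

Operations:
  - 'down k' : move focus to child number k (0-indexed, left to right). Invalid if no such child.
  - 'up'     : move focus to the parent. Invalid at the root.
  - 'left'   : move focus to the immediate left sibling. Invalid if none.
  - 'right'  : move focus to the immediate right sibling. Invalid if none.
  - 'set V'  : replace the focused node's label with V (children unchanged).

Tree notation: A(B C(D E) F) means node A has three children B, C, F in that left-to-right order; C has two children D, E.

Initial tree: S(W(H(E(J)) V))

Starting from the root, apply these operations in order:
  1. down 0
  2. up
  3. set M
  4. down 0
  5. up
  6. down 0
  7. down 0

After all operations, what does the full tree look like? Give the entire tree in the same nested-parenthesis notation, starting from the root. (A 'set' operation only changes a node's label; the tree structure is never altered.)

Answer: M(W(H(E(J)) V))

Derivation:
Step 1 (down 0): focus=W path=0 depth=1 children=['H', 'V'] left=[] right=[] parent=S
Step 2 (up): focus=S path=root depth=0 children=['W'] (at root)
Step 3 (set M): focus=M path=root depth=0 children=['W'] (at root)
Step 4 (down 0): focus=W path=0 depth=1 children=['H', 'V'] left=[] right=[] parent=M
Step 5 (up): focus=M path=root depth=0 children=['W'] (at root)
Step 6 (down 0): focus=W path=0 depth=1 children=['H', 'V'] left=[] right=[] parent=M
Step 7 (down 0): focus=H path=0/0 depth=2 children=['E'] left=[] right=['V'] parent=W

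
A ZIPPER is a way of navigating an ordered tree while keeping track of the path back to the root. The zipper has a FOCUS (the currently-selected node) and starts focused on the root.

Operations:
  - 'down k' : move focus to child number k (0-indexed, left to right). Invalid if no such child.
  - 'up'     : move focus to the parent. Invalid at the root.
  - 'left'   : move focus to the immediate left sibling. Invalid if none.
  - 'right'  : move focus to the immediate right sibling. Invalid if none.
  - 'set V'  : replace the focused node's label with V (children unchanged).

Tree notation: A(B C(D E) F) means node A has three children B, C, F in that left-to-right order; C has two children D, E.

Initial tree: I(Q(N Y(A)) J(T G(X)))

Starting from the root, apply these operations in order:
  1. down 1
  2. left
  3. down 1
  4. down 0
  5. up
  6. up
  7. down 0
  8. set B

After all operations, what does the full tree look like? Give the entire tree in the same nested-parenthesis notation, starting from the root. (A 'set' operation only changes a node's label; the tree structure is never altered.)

Answer: I(Q(B Y(A)) J(T G(X)))

Derivation:
Step 1 (down 1): focus=J path=1 depth=1 children=['T', 'G'] left=['Q'] right=[] parent=I
Step 2 (left): focus=Q path=0 depth=1 children=['N', 'Y'] left=[] right=['J'] parent=I
Step 3 (down 1): focus=Y path=0/1 depth=2 children=['A'] left=['N'] right=[] parent=Q
Step 4 (down 0): focus=A path=0/1/0 depth=3 children=[] left=[] right=[] parent=Y
Step 5 (up): focus=Y path=0/1 depth=2 children=['A'] left=['N'] right=[] parent=Q
Step 6 (up): focus=Q path=0 depth=1 children=['N', 'Y'] left=[] right=['J'] parent=I
Step 7 (down 0): focus=N path=0/0 depth=2 children=[] left=[] right=['Y'] parent=Q
Step 8 (set B): focus=B path=0/0 depth=2 children=[] left=[] right=['Y'] parent=Q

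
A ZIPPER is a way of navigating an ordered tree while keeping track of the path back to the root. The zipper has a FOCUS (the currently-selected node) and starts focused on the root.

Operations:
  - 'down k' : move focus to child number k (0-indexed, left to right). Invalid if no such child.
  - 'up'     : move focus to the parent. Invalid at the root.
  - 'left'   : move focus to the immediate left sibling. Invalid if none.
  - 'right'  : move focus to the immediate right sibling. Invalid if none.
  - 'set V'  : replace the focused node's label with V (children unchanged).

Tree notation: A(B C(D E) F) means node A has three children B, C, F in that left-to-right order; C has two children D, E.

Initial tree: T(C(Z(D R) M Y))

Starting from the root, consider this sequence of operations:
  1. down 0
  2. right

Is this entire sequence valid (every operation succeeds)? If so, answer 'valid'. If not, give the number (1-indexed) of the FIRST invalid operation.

Step 1 (down 0): focus=C path=0 depth=1 children=['Z', 'M', 'Y'] left=[] right=[] parent=T
Step 2 (right): INVALID

Answer: 2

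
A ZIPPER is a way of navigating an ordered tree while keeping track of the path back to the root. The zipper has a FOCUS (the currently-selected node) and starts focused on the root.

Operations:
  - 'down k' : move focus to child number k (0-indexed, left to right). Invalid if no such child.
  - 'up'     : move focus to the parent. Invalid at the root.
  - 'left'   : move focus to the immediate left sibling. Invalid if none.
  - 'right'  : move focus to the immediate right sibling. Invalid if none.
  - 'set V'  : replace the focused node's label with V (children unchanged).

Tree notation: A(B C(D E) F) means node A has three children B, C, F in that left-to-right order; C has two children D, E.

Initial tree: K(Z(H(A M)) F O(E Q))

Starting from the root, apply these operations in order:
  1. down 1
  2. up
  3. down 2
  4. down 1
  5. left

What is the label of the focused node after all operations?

Answer: E

Derivation:
Step 1 (down 1): focus=F path=1 depth=1 children=[] left=['Z'] right=['O'] parent=K
Step 2 (up): focus=K path=root depth=0 children=['Z', 'F', 'O'] (at root)
Step 3 (down 2): focus=O path=2 depth=1 children=['E', 'Q'] left=['Z', 'F'] right=[] parent=K
Step 4 (down 1): focus=Q path=2/1 depth=2 children=[] left=['E'] right=[] parent=O
Step 5 (left): focus=E path=2/0 depth=2 children=[] left=[] right=['Q'] parent=O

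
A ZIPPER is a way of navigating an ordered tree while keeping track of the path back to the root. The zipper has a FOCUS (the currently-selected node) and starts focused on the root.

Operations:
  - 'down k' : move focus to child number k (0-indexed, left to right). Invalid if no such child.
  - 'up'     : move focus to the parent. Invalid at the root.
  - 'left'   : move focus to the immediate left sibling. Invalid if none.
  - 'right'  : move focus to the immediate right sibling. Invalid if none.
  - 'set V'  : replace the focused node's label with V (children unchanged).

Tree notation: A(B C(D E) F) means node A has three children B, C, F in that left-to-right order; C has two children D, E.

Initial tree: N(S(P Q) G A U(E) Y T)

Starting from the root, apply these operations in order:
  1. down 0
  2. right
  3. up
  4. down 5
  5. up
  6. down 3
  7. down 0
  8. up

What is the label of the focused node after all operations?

Step 1 (down 0): focus=S path=0 depth=1 children=['P', 'Q'] left=[] right=['G', 'A', 'U', 'Y', 'T'] parent=N
Step 2 (right): focus=G path=1 depth=1 children=[] left=['S'] right=['A', 'U', 'Y', 'T'] parent=N
Step 3 (up): focus=N path=root depth=0 children=['S', 'G', 'A', 'U', 'Y', 'T'] (at root)
Step 4 (down 5): focus=T path=5 depth=1 children=[] left=['S', 'G', 'A', 'U', 'Y'] right=[] parent=N
Step 5 (up): focus=N path=root depth=0 children=['S', 'G', 'A', 'U', 'Y', 'T'] (at root)
Step 6 (down 3): focus=U path=3 depth=1 children=['E'] left=['S', 'G', 'A'] right=['Y', 'T'] parent=N
Step 7 (down 0): focus=E path=3/0 depth=2 children=[] left=[] right=[] parent=U
Step 8 (up): focus=U path=3 depth=1 children=['E'] left=['S', 'G', 'A'] right=['Y', 'T'] parent=N

Answer: U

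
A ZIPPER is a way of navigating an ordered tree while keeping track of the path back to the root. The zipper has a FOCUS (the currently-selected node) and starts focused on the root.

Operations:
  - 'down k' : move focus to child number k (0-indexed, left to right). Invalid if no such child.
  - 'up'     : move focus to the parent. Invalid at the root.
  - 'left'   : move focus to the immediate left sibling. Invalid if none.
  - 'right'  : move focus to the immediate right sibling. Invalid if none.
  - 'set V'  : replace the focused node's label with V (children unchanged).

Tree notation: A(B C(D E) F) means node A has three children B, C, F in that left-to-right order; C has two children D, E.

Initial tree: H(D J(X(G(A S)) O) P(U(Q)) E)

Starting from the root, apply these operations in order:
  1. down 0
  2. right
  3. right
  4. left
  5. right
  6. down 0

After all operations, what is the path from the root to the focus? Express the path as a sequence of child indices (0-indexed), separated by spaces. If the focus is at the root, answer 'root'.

Step 1 (down 0): focus=D path=0 depth=1 children=[] left=[] right=['J', 'P', 'E'] parent=H
Step 2 (right): focus=J path=1 depth=1 children=['X', 'O'] left=['D'] right=['P', 'E'] parent=H
Step 3 (right): focus=P path=2 depth=1 children=['U'] left=['D', 'J'] right=['E'] parent=H
Step 4 (left): focus=J path=1 depth=1 children=['X', 'O'] left=['D'] right=['P', 'E'] parent=H
Step 5 (right): focus=P path=2 depth=1 children=['U'] left=['D', 'J'] right=['E'] parent=H
Step 6 (down 0): focus=U path=2/0 depth=2 children=['Q'] left=[] right=[] parent=P

Answer: 2 0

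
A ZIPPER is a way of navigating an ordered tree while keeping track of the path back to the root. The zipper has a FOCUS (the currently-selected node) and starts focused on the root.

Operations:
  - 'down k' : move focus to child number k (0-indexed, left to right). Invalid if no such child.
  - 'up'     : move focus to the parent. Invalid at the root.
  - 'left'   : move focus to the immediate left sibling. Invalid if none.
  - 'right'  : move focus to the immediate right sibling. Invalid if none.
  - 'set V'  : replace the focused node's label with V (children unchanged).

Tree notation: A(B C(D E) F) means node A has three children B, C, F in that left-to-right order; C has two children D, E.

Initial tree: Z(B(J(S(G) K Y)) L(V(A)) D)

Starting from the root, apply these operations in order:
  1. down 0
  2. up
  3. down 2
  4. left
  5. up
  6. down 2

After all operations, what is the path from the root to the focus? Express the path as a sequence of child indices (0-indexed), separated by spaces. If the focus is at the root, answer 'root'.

Answer: 2

Derivation:
Step 1 (down 0): focus=B path=0 depth=1 children=['J'] left=[] right=['L', 'D'] parent=Z
Step 2 (up): focus=Z path=root depth=0 children=['B', 'L', 'D'] (at root)
Step 3 (down 2): focus=D path=2 depth=1 children=[] left=['B', 'L'] right=[] parent=Z
Step 4 (left): focus=L path=1 depth=1 children=['V'] left=['B'] right=['D'] parent=Z
Step 5 (up): focus=Z path=root depth=0 children=['B', 'L', 'D'] (at root)
Step 6 (down 2): focus=D path=2 depth=1 children=[] left=['B', 'L'] right=[] parent=Z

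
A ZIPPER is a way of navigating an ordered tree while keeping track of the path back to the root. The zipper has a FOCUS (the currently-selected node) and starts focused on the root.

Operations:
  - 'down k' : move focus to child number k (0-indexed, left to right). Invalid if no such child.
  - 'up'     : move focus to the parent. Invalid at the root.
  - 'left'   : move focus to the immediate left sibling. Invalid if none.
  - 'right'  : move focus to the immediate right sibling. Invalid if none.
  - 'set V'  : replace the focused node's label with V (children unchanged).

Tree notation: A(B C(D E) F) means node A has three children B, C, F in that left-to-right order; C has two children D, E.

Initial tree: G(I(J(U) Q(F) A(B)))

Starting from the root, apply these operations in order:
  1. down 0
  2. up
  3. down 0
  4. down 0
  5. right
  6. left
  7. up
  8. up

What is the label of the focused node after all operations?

Answer: G

Derivation:
Step 1 (down 0): focus=I path=0 depth=1 children=['J', 'Q', 'A'] left=[] right=[] parent=G
Step 2 (up): focus=G path=root depth=0 children=['I'] (at root)
Step 3 (down 0): focus=I path=0 depth=1 children=['J', 'Q', 'A'] left=[] right=[] parent=G
Step 4 (down 0): focus=J path=0/0 depth=2 children=['U'] left=[] right=['Q', 'A'] parent=I
Step 5 (right): focus=Q path=0/1 depth=2 children=['F'] left=['J'] right=['A'] parent=I
Step 6 (left): focus=J path=0/0 depth=2 children=['U'] left=[] right=['Q', 'A'] parent=I
Step 7 (up): focus=I path=0 depth=1 children=['J', 'Q', 'A'] left=[] right=[] parent=G
Step 8 (up): focus=G path=root depth=0 children=['I'] (at root)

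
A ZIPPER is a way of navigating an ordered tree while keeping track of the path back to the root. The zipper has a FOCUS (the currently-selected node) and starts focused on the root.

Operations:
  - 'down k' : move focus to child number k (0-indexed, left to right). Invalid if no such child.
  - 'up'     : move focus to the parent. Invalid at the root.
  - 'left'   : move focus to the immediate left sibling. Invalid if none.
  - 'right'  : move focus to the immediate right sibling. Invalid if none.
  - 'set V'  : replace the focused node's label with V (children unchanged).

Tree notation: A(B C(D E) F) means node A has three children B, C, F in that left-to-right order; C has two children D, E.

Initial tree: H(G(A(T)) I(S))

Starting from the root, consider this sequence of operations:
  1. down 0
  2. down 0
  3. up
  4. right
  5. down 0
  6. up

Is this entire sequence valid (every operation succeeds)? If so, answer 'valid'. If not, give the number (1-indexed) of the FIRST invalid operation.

Answer: valid

Derivation:
Step 1 (down 0): focus=G path=0 depth=1 children=['A'] left=[] right=['I'] parent=H
Step 2 (down 0): focus=A path=0/0 depth=2 children=['T'] left=[] right=[] parent=G
Step 3 (up): focus=G path=0 depth=1 children=['A'] left=[] right=['I'] parent=H
Step 4 (right): focus=I path=1 depth=1 children=['S'] left=['G'] right=[] parent=H
Step 5 (down 0): focus=S path=1/0 depth=2 children=[] left=[] right=[] parent=I
Step 6 (up): focus=I path=1 depth=1 children=['S'] left=['G'] right=[] parent=H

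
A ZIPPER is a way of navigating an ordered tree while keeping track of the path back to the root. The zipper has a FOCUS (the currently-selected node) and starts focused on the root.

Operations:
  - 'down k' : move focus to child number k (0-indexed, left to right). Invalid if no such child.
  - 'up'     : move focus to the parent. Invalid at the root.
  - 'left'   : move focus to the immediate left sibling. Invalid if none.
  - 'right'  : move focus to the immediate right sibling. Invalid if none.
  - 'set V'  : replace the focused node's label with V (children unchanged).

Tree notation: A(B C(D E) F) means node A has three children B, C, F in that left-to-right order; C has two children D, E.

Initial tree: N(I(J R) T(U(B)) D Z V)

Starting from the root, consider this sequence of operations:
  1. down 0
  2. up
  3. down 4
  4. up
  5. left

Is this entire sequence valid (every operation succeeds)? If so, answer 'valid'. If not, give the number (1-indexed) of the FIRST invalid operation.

Step 1 (down 0): focus=I path=0 depth=1 children=['J', 'R'] left=[] right=['T', 'D', 'Z', 'V'] parent=N
Step 2 (up): focus=N path=root depth=0 children=['I', 'T', 'D', 'Z', 'V'] (at root)
Step 3 (down 4): focus=V path=4 depth=1 children=[] left=['I', 'T', 'D', 'Z'] right=[] parent=N
Step 4 (up): focus=N path=root depth=0 children=['I', 'T', 'D', 'Z', 'V'] (at root)
Step 5 (left): INVALID

Answer: 5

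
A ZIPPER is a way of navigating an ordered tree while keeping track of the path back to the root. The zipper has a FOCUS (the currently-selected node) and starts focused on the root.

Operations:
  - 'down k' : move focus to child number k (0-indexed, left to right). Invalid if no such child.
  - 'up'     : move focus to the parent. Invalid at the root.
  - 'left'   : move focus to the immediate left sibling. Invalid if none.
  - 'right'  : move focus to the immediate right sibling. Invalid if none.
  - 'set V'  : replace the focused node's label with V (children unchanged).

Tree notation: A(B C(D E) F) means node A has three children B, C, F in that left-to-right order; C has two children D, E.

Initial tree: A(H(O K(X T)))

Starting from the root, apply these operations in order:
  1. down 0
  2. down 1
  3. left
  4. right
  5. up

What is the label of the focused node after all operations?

Answer: H

Derivation:
Step 1 (down 0): focus=H path=0 depth=1 children=['O', 'K'] left=[] right=[] parent=A
Step 2 (down 1): focus=K path=0/1 depth=2 children=['X', 'T'] left=['O'] right=[] parent=H
Step 3 (left): focus=O path=0/0 depth=2 children=[] left=[] right=['K'] parent=H
Step 4 (right): focus=K path=0/1 depth=2 children=['X', 'T'] left=['O'] right=[] parent=H
Step 5 (up): focus=H path=0 depth=1 children=['O', 'K'] left=[] right=[] parent=A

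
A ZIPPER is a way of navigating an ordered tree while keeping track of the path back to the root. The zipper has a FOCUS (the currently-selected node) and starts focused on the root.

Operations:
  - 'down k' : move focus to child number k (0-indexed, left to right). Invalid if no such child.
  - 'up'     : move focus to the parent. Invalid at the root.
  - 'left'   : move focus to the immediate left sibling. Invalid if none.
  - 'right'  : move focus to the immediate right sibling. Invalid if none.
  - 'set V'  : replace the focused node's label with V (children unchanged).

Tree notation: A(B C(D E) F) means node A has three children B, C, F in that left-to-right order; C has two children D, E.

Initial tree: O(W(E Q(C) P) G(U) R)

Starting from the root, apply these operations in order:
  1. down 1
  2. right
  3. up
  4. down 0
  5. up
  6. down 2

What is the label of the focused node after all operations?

Answer: R

Derivation:
Step 1 (down 1): focus=G path=1 depth=1 children=['U'] left=['W'] right=['R'] parent=O
Step 2 (right): focus=R path=2 depth=1 children=[] left=['W', 'G'] right=[] parent=O
Step 3 (up): focus=O path=root depth=0 children=['W', 'G', 'R'] (at root)
Step 4 (down 0): focus=W path=0 depth=1 children=['E', 'Q', 'P'] left=[] right=['G', 'R'] parent=O
Step 5 (up): focus=O path=root depth=0 children=['W', 'G', 'R'] (at root)
Step 6 (down 2): focus=R path=2 depth=1 children=[] left=['W', 'G'] right=[] parent=O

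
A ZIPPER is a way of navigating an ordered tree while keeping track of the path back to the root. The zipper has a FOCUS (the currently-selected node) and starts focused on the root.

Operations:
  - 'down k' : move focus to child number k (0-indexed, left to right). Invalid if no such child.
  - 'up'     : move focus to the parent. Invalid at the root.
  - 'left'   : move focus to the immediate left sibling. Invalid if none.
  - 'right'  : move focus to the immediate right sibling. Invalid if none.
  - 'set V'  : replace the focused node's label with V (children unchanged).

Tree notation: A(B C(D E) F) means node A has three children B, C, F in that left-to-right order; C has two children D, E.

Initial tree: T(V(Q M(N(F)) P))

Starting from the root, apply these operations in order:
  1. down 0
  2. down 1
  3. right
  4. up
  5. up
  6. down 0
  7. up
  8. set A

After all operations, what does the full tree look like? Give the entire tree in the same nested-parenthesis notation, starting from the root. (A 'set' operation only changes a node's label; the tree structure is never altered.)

Answer: A(V(Q M(N(F)) P))

Derivation:
Step 1 (down 0): focus=V path=0 depth=1 children=['Q', 'M', 'P'] left=[] right=[] parent=T
Step 2 (down 1): focus=M path=0/1 depth=2 children=['N'] left=['Q'] right=['P'] parent=V
Step 3 (right): focus=P path=0/2 depth=2 children=[] left=['Q', 'M'] right=[] parent=V
Step 4 (up): focus=V path=0 depth=1 children=['Q', 'M', 'P'] left=[] right=[] parent=T
Step 5 (up): focus=T path=root depth=0 children=['V'] (at root)
Step 6 (down 0): focus=V path=0 depth=1 children=['Q', 'M', 'P'] left=[] right=[] parent=T
Step 7 (up): focus=T path=root depth=0 children=['V'] (at root)
Step 8 (set A): focus=A path=root depth=0 children=['V'] (at root)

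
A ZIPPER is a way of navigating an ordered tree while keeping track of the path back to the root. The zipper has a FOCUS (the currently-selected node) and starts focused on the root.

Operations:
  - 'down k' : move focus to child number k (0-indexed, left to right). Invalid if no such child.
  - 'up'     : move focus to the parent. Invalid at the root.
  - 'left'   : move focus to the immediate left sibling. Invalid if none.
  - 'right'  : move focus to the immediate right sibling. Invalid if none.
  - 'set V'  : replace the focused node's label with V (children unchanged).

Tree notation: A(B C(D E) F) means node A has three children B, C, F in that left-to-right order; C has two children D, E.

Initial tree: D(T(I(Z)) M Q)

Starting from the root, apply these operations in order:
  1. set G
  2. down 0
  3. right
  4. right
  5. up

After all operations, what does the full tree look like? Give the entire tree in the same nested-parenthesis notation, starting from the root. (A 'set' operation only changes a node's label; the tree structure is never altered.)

Answer: G(T(I(Z)) M Q)

Derivation:
Step 1 (set G): focus=G path=root depth=0 children=['T', 'M', 'Q'] (at root)
Step 2 (down 0): focus=T path=0 depth=1 children=['I'] left=[] right=['M', 'Q'] parent=G
Step 3 (right): focus=M path=1 depth=1 children=[] left=['T'] right=['Q'] parent=G
Step 4 (right): focus=Q path=2 depth=1 children=[] left=['T', 'M'] right=[] parent=G
Step 5 (up): focus=G path=root depth=0 children=['T', 'M', 'Q'] (at root)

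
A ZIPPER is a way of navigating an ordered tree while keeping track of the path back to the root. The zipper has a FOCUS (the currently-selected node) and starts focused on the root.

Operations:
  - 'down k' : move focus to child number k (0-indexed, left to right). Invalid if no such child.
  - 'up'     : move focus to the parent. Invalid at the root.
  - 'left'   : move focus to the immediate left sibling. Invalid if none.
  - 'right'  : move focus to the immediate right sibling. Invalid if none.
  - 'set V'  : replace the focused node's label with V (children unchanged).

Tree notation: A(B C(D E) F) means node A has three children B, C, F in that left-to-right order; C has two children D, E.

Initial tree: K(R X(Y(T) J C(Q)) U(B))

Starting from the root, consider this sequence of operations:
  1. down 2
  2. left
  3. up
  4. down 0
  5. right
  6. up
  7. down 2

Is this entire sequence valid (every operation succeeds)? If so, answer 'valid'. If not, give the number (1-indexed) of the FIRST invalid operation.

Answer: valid

Derivation:
Step 1 (down 2): focus=U path=2 depth=1 children=['B'] left=['R', 'X'] right=[] parent=K
Step 2 (left): focus=X path=1 depth=1 children=['Y', 'J', 'C'] left=['R'] right=['U'] parent=K
Step 3 (up): focus=K path=root depth=0 children=['R', 'X', 'U'] (at root)
Step 4 (down 0): focus=R path=0 depth=1 children=[] left=[] right=['X', 'U'] parent=K
Step 5 (right): focus=X path=1 depth=1 children=['Y', 'J', 'C'] left=['R'] right=['U'] parent=K
Step 6 (up): focus=K path=root depth=0 children=['R', 'X', 'U'] (at root)
Step 7 (down 2): focus=U path=2 depth=1 children=['B'] left=['R', 'X'] right=[] parent=K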